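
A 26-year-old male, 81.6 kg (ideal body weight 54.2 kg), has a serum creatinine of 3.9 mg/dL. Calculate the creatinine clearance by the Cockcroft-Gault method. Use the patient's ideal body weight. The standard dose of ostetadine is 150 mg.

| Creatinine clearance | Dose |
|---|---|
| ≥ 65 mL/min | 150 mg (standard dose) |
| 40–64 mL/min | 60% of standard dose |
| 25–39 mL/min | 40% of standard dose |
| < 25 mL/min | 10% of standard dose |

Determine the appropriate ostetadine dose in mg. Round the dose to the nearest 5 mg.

15 mg

CrCl = (140 − 26) × 54.2 / (72 × 3.9) = 6178.8 / 280.80 ≈ 22.0 mL/min
CrCl ≈ 22 mL/min → bracket < 25 mL/min.
10% of 150 mg = 15 mg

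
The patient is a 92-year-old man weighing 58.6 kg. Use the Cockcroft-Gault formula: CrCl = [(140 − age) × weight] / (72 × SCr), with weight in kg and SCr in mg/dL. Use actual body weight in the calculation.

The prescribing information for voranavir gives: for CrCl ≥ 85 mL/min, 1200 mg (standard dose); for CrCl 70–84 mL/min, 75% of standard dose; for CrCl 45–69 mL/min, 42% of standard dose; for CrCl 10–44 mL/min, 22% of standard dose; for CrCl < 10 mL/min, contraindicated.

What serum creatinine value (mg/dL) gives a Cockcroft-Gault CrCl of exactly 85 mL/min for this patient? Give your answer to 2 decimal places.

Standard dose requires CrCl ≥ 85 mL/min.
Set (140 − 92) × 58.6 / (72 × SCr) = 85
SCr = (140 − 92) × 58.6 / (72 × 85) = 0.460 mg/dL

0.46 mg/dL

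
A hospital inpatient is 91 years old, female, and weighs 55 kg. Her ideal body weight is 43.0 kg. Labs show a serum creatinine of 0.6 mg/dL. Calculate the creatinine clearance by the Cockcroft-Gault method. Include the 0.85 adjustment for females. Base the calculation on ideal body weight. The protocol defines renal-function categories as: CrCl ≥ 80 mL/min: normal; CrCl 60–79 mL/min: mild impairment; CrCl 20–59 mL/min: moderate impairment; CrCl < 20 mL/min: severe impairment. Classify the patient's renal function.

CrCl = (140 − 91) × 43 / (72 × 0.6) × 0.85 = 2107.0 / 43.20 × 0.85 ≈ 41.5 mL/min
41 mL/min falls in the 'moderate impairment' range.

moderate impairment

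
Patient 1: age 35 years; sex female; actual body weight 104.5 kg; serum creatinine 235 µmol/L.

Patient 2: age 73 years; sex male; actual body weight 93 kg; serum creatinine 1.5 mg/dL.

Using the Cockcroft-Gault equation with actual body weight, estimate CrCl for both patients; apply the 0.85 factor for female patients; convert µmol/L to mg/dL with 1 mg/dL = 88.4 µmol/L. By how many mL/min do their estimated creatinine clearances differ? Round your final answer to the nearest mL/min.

Patient 1: SCr = 235 / 88.4 = 2.658 mg/dL
Patient 1: CrCl = (140 − 35) × 104.5 / (72 × 2.658) × 0.85 = 10972.5 / 191.38 × 0.85 ≈ 48.7 mL/min
Patient 2: CrCl = (140 − 73) × 93 / (72 × 1.5) = 6231.0 / 108.00 ≈ 57.7 mL/min
|48.7 − 57.7| = 9.0 mL/min

9 mL/min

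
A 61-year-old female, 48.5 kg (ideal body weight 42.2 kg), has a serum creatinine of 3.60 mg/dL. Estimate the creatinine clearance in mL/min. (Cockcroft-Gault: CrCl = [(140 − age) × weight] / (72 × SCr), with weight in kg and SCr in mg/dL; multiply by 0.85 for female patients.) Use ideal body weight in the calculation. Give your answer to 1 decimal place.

10.9 mL/min

CrCl = (140 − 61) × 42.2 / (72 × 3.6) × 0.85 = 3333.8 / 259.20 × 0.85 ≈ 10.9 mL/min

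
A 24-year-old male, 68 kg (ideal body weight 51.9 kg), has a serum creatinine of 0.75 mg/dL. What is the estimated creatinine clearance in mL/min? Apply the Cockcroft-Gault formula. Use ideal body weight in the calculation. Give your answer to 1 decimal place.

111.5 mL/min

CrCl = (140 − 24) × 51.9 / (72 × 0.75) = 6020.4 / 54.00 ≈ 111.5 mL/min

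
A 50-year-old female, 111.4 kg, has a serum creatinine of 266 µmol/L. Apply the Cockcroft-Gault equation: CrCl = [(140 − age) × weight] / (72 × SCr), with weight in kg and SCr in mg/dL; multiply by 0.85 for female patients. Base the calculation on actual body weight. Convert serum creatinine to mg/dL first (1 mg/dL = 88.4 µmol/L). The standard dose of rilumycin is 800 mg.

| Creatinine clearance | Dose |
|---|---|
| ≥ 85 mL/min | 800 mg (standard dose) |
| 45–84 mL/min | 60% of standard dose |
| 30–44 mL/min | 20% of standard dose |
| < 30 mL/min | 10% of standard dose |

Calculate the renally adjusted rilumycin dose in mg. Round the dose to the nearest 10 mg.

SCr = 266 / 88.4 = 3.009 mg/dL
CrCl = (140 − 50) × 111.4 / (72 × 3.009) × 0.85 = 10026.0 / 216.65 × 0.85 ≈ 39.3 mL/min
CrCl ≈ 39 mL/min → bracket 30–44 mL/min.
20% of 800 mg = 160 mg

160 mg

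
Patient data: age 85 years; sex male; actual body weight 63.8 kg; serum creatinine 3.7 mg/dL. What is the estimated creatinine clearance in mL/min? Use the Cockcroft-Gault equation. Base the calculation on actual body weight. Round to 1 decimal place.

CrCl = (140 − 85) × 63.8 / (72 × 3.7) = 3509.0 / 266.40 ≈ 13.2 mL/min

13.2 mL/min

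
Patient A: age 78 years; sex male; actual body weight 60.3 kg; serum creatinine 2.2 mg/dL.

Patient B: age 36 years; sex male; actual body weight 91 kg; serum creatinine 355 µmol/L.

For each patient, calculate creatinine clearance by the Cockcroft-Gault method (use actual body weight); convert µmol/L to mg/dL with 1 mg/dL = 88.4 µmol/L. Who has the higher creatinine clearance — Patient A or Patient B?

Patient A: CrCl = (140 − 78) × 60.3 / (72 × 2.2) = 3738.6 / 158.40 ≈ 23.6 mL/min
Patient B: SCr = 355 / 88.4 = 4.016 mg/dL
Patient B: CrCl = (140 − 36) × 91 / (72 × 4.016) = 9464.0 / 289.15 ≈ 32.7 mL/min
23.6 vs 32.7 mL/min → Patient B is higher.

Patient B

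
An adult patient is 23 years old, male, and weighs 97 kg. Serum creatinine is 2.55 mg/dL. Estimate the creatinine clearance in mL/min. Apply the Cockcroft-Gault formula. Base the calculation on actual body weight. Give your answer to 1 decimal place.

CrCl = (140 − 23) × 97 / (72 × 2.55) = 11349.0 / 183.60 ≈ 61.8 mL/min

61.8 mL/min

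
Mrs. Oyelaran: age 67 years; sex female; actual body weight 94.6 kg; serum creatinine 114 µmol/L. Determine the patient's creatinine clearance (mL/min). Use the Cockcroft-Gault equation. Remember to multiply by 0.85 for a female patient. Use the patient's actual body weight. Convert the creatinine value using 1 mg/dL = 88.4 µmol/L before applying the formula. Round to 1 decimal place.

63.2 mL/min

SCr = 114 / 88.4 = 1.29 mg/dL
CrCl = (140 − 67) × 94.6 / (72 × 1.29) × 0.85 = 6905.8 / 92.88 × 0.85 ≈ 63.2 mL/min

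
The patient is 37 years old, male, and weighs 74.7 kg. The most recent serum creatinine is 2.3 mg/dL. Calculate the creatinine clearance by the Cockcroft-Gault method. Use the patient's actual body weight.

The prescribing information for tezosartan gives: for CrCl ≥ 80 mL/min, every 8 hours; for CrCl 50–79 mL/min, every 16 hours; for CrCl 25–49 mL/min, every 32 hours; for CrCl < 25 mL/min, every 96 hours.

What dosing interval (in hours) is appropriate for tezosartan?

every 32 hours

CrCl = (140 − 37) × 74.7 / (72 × 2.3) = 7694.1 / 165.60 ≈ 46.5 mL/min
CrCl ≈ 46 mL/min → bracket 25–49 mL/min → every 32 hours.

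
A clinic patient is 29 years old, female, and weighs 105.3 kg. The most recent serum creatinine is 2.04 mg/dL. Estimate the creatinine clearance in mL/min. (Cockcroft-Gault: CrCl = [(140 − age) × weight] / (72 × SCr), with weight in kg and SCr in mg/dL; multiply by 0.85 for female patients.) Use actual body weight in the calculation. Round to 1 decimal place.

67.6 mL/min

CrCl = (140 − 29) × 105.3 / (72 × 2.04) × 0.85 = 11688.3 / 146.88 × 0.85 ≈ 67.6 mL/min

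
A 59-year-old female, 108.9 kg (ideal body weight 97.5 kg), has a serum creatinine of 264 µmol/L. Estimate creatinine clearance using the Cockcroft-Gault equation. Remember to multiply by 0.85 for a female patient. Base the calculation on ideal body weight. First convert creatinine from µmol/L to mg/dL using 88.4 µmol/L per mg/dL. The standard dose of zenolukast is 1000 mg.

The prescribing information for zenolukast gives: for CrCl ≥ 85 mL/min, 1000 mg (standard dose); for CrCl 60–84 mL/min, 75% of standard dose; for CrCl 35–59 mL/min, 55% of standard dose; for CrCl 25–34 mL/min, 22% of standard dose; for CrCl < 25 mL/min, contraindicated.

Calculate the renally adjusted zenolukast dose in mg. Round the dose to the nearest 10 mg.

220 mg

SCr = 264 / 88.4 = 2.986 mg/dL
CrCl = (140 − 59) × 97.5 / (72 × 2.986) × 0.85 = 7897.5 / 214.99 × 0.85 ≈ 31.2 mL/min
CrCl ≈ 31 mL/min → bracket 25–34 mL/min.
22% of 1000 mg = 220 mg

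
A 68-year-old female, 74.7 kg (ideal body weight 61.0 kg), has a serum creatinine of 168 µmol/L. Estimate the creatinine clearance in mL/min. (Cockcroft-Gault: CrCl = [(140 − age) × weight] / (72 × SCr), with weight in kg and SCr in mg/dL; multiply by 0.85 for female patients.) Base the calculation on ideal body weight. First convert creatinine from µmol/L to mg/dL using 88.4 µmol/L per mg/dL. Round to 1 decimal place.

27.3 mL/min

SCr = 168 / 88.4 = 1.9 mg/dL
CrCl = (140 − 68) × 61 / (72 × 1.9) × 0.85 = 4392.0 / 136.80 × 0.85 ≈ 27.3 mL/min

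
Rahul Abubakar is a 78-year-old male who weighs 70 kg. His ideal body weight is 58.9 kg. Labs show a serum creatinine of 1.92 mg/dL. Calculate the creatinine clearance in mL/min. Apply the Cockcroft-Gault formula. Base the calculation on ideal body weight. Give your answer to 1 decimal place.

26.4 mL/min

CrCl = (140 − 78) × 58.9 / (72 × 1.92) = 3651.8 / 138.24 ≈ 26.4 mL/min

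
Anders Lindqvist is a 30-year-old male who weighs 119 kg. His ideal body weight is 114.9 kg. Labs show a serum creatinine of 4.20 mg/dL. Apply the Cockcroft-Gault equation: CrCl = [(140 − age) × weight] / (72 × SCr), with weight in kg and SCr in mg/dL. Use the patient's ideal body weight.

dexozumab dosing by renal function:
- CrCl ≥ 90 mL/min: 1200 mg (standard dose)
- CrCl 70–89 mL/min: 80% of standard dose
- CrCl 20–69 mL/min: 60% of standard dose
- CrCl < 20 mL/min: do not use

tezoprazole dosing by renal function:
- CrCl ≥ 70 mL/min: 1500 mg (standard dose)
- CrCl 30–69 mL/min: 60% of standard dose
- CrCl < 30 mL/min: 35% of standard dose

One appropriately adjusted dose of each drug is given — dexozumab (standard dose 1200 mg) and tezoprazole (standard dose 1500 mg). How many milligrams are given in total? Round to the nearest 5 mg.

1620 mg

CrCl = (140 − 30) × 114.9 / (72 × 4.2) = 12639.0 / 302.40 ≈ 41.8 mL/min
CrCl ≈ 42 mL/min.
dexozumab: 20–69 mL/min → 60% of 1200 mg = 720 mg.
tezoprazole: 30–69 mL/min → 60% of 1500 mg = 900 mg.
Total = 720 + 900 = 1620 mg.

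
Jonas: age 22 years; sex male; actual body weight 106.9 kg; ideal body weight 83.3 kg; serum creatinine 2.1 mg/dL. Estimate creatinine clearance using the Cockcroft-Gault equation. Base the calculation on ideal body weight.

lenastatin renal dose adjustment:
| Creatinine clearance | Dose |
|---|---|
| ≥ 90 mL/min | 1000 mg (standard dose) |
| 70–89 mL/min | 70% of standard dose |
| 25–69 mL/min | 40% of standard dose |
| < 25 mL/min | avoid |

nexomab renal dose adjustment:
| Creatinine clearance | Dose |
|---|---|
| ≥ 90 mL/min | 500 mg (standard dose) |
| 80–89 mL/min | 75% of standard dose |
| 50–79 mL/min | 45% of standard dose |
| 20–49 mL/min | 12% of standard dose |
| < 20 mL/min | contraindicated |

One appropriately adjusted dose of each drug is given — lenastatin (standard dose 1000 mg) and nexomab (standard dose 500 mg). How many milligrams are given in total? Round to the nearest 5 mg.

625 mg

CrCl = (140 − 22) × 83.3 / (72 × 2.1) = 9829.4 / 151.20 ≈ 65.0 mL/min
CrCl ≈ 65 mL/min.
lenastatin: 25–69 mL/min → 40% of 1000 mg = 400 mg.
nexomab: 50–79 mL/min → 45% of 500 mg = 225 mg.
Total = 400 + 225 = 625 mg.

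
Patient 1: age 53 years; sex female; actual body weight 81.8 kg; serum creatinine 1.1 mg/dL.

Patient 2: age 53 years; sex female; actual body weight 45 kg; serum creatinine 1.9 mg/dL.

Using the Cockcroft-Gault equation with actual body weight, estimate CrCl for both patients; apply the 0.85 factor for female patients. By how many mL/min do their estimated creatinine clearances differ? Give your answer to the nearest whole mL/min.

52 mL/min

Patient 1: CrCl = (140 − 53) × 81.8 / (72 × 1.1) × 0.85 = 7116.6 / 79.20 × 0.85 ≈ 76.4 mL/min
Patient 2: CrCl = (140 − 53) × 45 / (72 × 1.9) × 0.85 = 3915.0 / 136.80 × 0.85 ≈ 24.3 mL/min
|76.4 − 24.3| = 52.1 mL/min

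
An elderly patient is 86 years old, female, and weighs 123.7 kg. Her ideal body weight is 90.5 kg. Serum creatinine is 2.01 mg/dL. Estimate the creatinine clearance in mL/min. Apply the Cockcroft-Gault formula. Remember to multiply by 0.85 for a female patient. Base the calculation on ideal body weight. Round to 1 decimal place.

28.7 mL/min

CrCl = (140 − 86) × 90.5 / (72 × 2.01) × 0.85 = 4887.0 / 144.72 × 0.85 ≈ 28.7 mL/min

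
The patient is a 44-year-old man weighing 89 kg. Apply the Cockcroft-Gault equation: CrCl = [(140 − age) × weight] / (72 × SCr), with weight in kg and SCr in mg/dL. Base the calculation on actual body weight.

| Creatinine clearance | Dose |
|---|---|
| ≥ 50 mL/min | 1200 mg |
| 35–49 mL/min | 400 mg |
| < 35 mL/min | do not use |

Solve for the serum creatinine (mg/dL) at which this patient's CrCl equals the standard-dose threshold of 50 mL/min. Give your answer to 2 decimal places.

2.37 mg/dL

Standard dose requires CrCl ≥ 50 mL/min.
Set (140 − 44) × 89 / (72 × SCr) = 50
SCr = (140 − 44) × 89 / (72 × 50) = 2.373 mg/dL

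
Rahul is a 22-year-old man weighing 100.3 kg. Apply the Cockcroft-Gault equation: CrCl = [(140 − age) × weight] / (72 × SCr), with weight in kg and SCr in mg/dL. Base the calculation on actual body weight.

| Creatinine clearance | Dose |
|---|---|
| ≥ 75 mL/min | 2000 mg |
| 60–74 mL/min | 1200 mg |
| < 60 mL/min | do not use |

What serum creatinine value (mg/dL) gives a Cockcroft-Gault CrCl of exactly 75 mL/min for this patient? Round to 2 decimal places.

Standard dose requires CrCl ≥ 75 mL/min.
Set (140 − 22) × 100.3 / (72 × SCr) = 75
SCr = (140 − 22) × 100.3 / (72 × 75) = 2.192 mg/dL

2.19 mg/dL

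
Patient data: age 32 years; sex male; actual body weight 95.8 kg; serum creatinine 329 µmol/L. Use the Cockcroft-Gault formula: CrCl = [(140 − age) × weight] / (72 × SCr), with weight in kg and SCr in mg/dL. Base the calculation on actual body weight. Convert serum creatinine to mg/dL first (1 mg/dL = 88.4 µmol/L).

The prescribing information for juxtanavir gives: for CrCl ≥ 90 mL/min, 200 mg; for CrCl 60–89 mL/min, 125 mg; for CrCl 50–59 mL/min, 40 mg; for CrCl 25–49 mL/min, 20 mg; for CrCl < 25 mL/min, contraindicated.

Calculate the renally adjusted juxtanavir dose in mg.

20 mg

SCr = 329 / 88.4 = 3.722 mg/dL
CrCl = (140 − 32) × 95.8 / (72 × 3.722) = 10346.4 / 267.98 ≈ 38.6 mL/min
CrCl ≈ 39 mL/min → bracket 25–49 mL/min.
Dose for this bracket: 20 mg.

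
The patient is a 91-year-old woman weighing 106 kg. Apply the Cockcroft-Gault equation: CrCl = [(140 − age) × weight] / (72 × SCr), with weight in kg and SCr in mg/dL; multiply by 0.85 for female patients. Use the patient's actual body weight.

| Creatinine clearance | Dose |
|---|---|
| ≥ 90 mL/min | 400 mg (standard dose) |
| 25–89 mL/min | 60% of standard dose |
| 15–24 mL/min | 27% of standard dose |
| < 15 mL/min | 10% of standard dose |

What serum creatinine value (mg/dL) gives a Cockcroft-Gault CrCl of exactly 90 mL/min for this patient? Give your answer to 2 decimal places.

0.68 mg/dL

Standard dose requires CrCl ≥ 90 mL/min.
Set (140 − 91) × 106 × 0.85 / (72 × SCr) = 90
SCr = (140 − 91) × 106 × 0.85 / (72 × 90) = 0.681 mg/dL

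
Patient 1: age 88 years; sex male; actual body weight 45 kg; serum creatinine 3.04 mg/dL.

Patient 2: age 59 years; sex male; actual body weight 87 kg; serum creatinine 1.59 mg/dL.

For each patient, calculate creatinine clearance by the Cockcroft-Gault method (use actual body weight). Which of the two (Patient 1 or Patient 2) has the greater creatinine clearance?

Patient 2

Patient 1: CrCl = (140 − 88) × 45 / (72 × 3.04) = 2340.0 / 218.88 ≈ 10.7 mL/min
Patient 2: CrCl = (140 − 59) × 87 / (72 × 1.59) = 7047.0 / 114.48 ≈ 61.6 mL/min
10.7 vs 61.6 mL/min → Patient 2 is higher.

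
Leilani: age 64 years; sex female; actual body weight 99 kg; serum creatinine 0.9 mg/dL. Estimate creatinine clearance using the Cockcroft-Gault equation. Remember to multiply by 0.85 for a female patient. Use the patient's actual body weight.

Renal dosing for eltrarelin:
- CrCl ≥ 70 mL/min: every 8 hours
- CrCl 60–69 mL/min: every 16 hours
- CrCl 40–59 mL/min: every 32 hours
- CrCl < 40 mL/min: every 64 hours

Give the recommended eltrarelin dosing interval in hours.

CrCl = (140 − 64) × 99 / (72 × 0.9) × 0.85 = 7524.0 / 64.80 × 0.85 ≈ 98.7 mL/min
CrCl ≈ 99 mL/min → bracket ≥ 70 mL/min → every 8 hours.

every 8 hours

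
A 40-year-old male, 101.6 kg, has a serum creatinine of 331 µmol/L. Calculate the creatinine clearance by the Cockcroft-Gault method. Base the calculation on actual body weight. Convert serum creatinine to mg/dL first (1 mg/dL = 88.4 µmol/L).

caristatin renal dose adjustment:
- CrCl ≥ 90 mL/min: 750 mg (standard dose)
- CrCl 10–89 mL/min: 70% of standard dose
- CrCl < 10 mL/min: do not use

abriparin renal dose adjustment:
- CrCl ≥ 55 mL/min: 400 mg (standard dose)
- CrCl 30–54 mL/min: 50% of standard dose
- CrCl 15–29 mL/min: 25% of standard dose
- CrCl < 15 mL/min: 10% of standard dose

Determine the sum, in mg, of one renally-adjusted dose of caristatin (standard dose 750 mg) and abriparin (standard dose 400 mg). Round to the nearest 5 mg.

SCr = 331 / 88.4 = 3.744 mg/dL
CrCl = (140 − 40) × 101.6 / (72 × 3.744) = 10160.0 / 269.57 ≈ 37.7 mL/min
CrCl ≈ 38 mL/min.
caristatin: 10–89 mL/min → 70% of 750 mg = 525 mg.
abriparin: 30–54 mL/min → 50% of 400 mg = 200 mg.
Total = 525 + 200 = 725 mg.

725 mg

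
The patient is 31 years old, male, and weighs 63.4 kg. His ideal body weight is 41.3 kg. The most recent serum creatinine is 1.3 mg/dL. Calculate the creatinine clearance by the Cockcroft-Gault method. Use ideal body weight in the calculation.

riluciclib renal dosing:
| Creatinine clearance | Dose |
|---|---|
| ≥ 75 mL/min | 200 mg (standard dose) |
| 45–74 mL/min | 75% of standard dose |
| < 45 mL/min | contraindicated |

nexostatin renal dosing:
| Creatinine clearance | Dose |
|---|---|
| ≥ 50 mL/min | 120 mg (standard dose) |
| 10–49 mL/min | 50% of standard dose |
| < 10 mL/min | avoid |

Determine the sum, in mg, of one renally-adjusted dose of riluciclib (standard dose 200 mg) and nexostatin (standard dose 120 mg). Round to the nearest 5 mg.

CrCl = (140 − 31) × 41.3 / (72 × 1.3) = 4501.7 / 93.60 ≈ 48.1 mL/min
CrCl ≈ 48 mL/min.
riluciclib: 45–74 mL/min → 75% of 200 mg = 150 mg.
nexostatin: 10–49 mL/min → 50% of 120 mg = 60 mg.
Total = 150 + 60 = 210 mg.

210 mg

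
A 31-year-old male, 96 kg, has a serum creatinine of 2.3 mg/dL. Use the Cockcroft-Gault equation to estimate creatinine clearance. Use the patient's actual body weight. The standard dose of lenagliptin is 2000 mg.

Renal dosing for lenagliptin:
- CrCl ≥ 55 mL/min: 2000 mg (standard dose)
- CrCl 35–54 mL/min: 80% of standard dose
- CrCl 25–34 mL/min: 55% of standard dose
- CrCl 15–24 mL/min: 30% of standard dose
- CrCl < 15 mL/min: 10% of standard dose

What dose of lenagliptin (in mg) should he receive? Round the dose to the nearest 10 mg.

2000 mg

CrCl = (140 − 31) × 96 / (72 × 2.3) = 10464.0 / 165.60 ≈ 63.2 mL/min
CrCl ≈ 63 mL/min → bracket ≥ 55 mL/min.
100% of 2000 mg = 2000 mg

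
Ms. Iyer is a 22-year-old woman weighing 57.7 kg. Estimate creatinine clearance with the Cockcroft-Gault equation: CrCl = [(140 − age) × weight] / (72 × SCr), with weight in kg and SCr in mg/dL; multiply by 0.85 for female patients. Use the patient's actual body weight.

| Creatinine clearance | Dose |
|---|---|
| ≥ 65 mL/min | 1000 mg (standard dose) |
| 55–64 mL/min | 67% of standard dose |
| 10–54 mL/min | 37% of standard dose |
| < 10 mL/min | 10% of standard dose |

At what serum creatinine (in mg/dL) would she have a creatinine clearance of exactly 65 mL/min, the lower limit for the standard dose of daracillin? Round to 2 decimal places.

1.24 mg/dL

Standard dose requires CrCl ≥ 65 mL/min.
Set (140 − 22) × 57.7 × 0.85 / (72 × SCr) = 65
SCr = (140 − 22) × 57.7 × 0.85 / (72 × 65) = 1.237 mg/dL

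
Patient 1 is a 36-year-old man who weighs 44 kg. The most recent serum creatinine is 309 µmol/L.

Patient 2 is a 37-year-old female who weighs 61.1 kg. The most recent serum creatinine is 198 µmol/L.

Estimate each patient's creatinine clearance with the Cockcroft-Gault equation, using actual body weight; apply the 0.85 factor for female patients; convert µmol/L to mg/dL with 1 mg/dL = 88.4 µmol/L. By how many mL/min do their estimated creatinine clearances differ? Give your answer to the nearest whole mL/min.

15 mL/min

Patient 1: SCr = 309 / 88.4 = 3.495 mg/dL
Patient 1: CrCl = (140 − 36) × 44 / (72 × 3.495) = 4576.0 / 251.64 ≈ 18.2 mL/min
Patient 2: SCr = 198 / 88.4 = 2.24 mg/dL
Patient 2: CrCl = (140 − 37) × 61.1 / (72 × 2.24) × 0.85 = 6293.3 / 161.28 × 0.85 ≈ 33.2 mL/min
|18.2 − 33.2| = 15.0 mL/min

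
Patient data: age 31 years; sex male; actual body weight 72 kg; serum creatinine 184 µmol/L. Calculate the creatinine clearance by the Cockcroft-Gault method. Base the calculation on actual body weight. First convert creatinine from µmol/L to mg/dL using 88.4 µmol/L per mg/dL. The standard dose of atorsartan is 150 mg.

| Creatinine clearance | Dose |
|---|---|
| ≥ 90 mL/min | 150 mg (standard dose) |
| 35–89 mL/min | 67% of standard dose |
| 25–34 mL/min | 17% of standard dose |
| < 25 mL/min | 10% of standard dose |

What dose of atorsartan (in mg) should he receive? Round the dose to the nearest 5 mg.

100 mg

SCr = 184 / 88.4 = 2.081 mg/dL
CrCl = (140 − 31) × 72 / (72 × 2.081) = 7848.0 / 149.83 ≈ 52.4 mL/min
CrCl ≈ 52 mL/min → bracket 35–89 mL/min.
67% of 150 mg = 100.5 mg → 100 mg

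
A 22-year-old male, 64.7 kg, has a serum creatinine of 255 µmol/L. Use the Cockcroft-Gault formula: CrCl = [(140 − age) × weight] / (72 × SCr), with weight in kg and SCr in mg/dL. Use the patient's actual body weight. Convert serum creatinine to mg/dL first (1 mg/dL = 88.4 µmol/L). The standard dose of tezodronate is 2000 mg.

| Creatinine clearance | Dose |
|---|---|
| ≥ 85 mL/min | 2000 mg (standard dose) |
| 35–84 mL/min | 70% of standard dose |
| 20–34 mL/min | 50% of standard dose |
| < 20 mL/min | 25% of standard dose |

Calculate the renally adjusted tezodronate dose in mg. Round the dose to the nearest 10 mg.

SCr = 255 / 88.4 = 2.885 mg/dL
CrCl = (140 − 22) × 64.7 / (72 × 2.885) = 7634.6 / 207.72 ≈ 36.8 mL/min
CrCl ≈ 37 mL/min → bracket 35–84 mL/min.
70% of 2000 mg = 1400 mg

1400 mg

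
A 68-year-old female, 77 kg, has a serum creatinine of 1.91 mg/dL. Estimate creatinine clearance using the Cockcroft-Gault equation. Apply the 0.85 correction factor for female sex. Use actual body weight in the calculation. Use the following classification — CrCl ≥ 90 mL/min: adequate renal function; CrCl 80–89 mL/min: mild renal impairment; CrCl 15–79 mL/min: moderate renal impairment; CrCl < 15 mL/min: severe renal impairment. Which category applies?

moderate renal impairment

CrCl = (140 − 68) × 77 / (72 × 1.91) × 0.85 = 5544.0 / 137.52 × 0.85 ≈ 34.3 mL/min
34 mL/min falls in the 'moderate renal impairment' range.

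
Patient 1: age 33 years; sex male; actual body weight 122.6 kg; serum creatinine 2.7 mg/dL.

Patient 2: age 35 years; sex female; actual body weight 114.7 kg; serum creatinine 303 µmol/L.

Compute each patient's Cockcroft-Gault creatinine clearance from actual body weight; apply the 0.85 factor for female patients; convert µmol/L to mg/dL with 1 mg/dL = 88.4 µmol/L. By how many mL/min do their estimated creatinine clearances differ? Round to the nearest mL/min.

Patient 1: CrCl = (140 − 33) × 122.6 / (72 × 2.7) = 13118.2 / 194.40 ≈ 67.5 mL/min
Patient 2: SCr = 303 / 88.4 = 3.428 mg/dL
Patient 2: CrCl = (140 − 35) × 114.7 / (72 × 3.428) × 0.85 = 12043.5 / 246.82 × 0.85 ≈ 41.5 mL/min
|67.5 − 41.5| = 26.0 mL/min

26 mL/min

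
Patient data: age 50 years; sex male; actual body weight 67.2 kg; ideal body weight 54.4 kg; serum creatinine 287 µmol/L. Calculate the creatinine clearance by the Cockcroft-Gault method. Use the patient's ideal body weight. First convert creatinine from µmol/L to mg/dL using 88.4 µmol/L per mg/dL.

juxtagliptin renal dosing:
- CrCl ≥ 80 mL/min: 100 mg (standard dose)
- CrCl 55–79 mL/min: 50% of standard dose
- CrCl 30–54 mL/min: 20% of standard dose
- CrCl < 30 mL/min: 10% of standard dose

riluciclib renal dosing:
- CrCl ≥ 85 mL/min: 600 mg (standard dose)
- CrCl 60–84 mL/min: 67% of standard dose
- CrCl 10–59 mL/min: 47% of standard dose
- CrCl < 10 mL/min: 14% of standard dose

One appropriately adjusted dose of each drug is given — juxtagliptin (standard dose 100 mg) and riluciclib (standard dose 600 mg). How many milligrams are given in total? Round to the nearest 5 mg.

SCr = 287 / 88.4 = 3.247 mg/dL
CrCl = (140 − 50) × 54.4 / (72 × 3.247) = 4896.0 / 233.78 ≈ 20.9 mL/min
CrCl ≈ 21 mL/min.
juxtagliptin: < 30 mL/min → 10% of 100 mg = 10 mg.
riluciclib: 10–59 mL/min → 47% of 600 mg = 282 mg.
Total = 10 + 282 = 292 mg.

290 mg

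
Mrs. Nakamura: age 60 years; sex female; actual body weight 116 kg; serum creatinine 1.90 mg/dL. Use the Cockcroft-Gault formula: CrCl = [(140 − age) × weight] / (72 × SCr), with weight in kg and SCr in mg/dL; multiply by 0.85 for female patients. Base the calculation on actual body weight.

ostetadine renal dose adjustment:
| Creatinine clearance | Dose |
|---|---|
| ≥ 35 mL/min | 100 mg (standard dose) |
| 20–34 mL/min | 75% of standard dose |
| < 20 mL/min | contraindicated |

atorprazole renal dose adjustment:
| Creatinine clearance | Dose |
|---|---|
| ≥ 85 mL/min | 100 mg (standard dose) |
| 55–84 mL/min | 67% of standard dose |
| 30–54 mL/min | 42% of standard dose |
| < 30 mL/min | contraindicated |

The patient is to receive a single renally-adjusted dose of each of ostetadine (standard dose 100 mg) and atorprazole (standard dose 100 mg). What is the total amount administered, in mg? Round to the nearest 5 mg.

165 mg

CrCl = (140 − 60) × 116 / (72 × 1.9) × 0.85 = 9280.0 / 136.80 × 0.85 ≈ 57.7 mL/min
CrCl ≈ 58 mL/min.
ostetadine: ≥ 35 mL/min → 100% of 100 mg = 100 mg.
atorprazole: 55–84 mL/min → 67% of 100 mg = 67 mg.
Total = 100 + 67 = 167 mg.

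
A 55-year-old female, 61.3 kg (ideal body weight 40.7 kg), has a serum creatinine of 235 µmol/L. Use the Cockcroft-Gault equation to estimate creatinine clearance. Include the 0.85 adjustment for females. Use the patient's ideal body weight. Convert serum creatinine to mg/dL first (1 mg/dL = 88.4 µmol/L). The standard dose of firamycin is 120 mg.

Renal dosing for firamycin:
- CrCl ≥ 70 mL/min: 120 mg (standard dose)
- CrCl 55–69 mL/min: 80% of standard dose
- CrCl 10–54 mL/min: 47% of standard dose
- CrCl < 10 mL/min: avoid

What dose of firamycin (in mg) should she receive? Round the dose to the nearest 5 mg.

SCr = 235 / 88.4 = 2.658 mg/dL
CrCl = (140 − 55) × 40.7 / (72 × 2.658) × 0.85 = 3459.5 / 191.38 × 0.85 ≈ 15.4 mL/min
CrCl ≈ 15 mL/min → bracket 10–54 mL/min.
47% of 120 mg = 56.4 mg → 55 mg

55 mg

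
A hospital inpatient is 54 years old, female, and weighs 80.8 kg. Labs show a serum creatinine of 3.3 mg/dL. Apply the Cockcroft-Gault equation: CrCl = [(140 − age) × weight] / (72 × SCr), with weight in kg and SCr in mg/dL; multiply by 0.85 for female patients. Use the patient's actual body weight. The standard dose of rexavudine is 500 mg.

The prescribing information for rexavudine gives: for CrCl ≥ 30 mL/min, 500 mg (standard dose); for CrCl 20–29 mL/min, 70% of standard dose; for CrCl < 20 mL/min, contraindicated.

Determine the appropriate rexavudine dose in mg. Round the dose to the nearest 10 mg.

350 mg

CrCl = (140 − 54) × 80.8 / (72 × 3.3) × 0.85 = 6948.8 / 237.60 × 0.85 ≈ 24.9 mL/min
CrCl ≈ 25 mL/min → bracket 20–29 mL/min.
70% of 500 mg = 350 mg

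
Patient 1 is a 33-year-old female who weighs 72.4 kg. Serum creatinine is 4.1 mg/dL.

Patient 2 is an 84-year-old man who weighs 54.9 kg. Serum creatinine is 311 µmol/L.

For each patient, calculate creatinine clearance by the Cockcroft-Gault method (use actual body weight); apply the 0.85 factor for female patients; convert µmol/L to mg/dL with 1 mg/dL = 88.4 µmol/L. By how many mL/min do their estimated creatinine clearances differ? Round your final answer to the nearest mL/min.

10 mL/min

Patient 1: CrCl = (140 − 33) × 72.4 / (72 × 4.1) × 0.85 = 7746.8 / 295.20 × 0.85 ≈ 22.3 mL/min
Patient 2: SCr = 311 / 88.4 = 3.518 mg/dL
Patient 2: CrCl = (140 − 84) × 54.9 / (72 × 3.518) = 3074.4 / 253.30 ≈ 12.1 mL/min
|22.3 − 12.1| = 10.2 mL/min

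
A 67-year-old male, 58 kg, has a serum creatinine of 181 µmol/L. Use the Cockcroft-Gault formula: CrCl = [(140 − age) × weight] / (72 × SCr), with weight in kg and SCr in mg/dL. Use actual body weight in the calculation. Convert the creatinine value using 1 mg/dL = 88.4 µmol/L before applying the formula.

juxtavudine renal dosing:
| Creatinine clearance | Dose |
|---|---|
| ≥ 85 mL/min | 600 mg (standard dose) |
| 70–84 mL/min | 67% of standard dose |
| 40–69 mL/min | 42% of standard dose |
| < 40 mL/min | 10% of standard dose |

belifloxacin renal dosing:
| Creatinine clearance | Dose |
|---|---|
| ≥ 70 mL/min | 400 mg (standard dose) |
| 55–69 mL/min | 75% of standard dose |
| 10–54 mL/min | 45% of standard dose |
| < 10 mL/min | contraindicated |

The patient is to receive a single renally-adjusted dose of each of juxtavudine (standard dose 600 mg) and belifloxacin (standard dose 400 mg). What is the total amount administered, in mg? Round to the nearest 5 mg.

240 mg

SCr = 181 / 88.4 = 2.048 mg/dL
CrCl = (140 − 67) × 58 / (72 × 2.048) = 4234.0 / 147.46 ≈ 28.7 mL/min
CrCl ≈ 29 mL/min.
juxtavudine: < 40 mL/min → 10% of 600 mg = 60 mg.
belifloxacin: 10–54 mL/min → 45% of 400 mg = 180 mg.
Total = 60 + 180 = 240 mg.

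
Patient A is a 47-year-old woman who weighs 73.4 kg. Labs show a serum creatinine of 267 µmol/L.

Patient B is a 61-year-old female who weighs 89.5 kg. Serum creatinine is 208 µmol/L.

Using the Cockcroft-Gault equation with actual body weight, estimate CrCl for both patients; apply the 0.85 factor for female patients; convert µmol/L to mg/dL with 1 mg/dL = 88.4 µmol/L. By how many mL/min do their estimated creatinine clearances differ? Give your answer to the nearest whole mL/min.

Patient A: SCr = 267 / 88.4 = 3.02 mg/dL
Patient A: CrCl = (140 − 47) × 73.4 / (72 × 3.02) × 0.85 = 6826.2 / 217.44 × 0.85 ≈ 26.7 mL/min
Patient B: SCr = 208 / 88.4 = 2.353 mg/dL
Patient B: CrCl = (140 − 61) × 89.5 / (72 × 2.353) × 0.85 = 7070.5 / 169.42 × 0.85 ≈ 35.5 mL/min
|26.7 − 35.5| = 8.8 mL/min

9 mL/min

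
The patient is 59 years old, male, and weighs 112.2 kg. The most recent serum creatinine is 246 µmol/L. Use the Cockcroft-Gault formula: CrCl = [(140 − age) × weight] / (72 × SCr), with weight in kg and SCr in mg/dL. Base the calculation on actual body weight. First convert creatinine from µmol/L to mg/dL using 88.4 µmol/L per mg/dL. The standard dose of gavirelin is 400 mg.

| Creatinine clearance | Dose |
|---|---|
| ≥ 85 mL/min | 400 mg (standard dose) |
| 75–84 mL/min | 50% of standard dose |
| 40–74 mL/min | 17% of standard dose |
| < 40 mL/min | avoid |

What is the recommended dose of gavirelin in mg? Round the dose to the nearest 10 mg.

70 mg

SCr = 246 / 88.4 = 2.783 mg/dL
CrCl = (140 − 59) × 112.2 / (72 × 2.783) = 9088.2 / 200.38 ≈ 45.4 mL/min
CrCl ≈ 45 mL/min → bracket 40–74 mL/min.
17% of 400 mg = 68 mg → 70 mg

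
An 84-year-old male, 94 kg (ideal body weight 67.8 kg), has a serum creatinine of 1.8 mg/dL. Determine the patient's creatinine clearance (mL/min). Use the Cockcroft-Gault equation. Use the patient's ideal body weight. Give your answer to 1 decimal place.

29.3 mL/min

CrCl = (140 − 84) × 67.8 / (72 × 1.8) = 3796.8 / 129.60 ≈ 29.3 mL/min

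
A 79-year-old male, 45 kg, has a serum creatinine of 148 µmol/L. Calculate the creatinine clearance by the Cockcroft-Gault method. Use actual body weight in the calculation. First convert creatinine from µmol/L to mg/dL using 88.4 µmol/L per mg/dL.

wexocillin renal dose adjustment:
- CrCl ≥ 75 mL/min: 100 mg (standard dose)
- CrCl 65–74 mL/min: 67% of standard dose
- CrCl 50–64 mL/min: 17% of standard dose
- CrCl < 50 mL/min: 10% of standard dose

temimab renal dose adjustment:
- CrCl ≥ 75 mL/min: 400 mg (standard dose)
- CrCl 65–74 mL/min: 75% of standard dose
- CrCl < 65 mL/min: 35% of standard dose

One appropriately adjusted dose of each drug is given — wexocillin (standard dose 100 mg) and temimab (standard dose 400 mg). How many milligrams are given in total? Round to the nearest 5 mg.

150 mg

SCr = 148 / 88.4 = 1.674 mg/dL
CrCl = (140 − 79) × 45 / (72 × 1.674) = 2745.0 / 120.53 ≈ 22.8 mL/min
CrCl ≈ 23 mL/min.
wexocillin: < 50 mL/min → 10% of 100 mg = 10 mg.
temimab: < 65 mL/min → 35% of 400 mg = 140 mg.
Total = 10 + 140 = 150 mg.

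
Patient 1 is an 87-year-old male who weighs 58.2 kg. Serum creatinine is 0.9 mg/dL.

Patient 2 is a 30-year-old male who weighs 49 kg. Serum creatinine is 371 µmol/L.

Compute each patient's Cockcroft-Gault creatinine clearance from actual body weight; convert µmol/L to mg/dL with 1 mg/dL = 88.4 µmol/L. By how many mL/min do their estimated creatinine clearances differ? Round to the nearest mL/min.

30 mL/min

Patient 1: CrCl = (140 − 87) × 58.2 / (72 × 0.9) = 3084.6 / 64.80 ≈ 47.6 mL/min
Patient 2: SCr = 371 / 88.4 = 4.197 mg/dL
Patient 2: CrCl = (140 − 30) × 49 / (72 × 4.197) = 5390.0 / 302.18 ≈ 17.8 mL/min
|47.6 − 17.8| = 29.8 mL/min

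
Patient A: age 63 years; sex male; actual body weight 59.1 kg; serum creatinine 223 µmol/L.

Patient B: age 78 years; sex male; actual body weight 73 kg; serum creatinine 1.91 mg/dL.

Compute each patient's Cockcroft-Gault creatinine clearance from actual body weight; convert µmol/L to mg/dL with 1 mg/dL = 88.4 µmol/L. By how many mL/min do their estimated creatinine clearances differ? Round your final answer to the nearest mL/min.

8 mL/min

Patient A: SCr = 223 / 88.4 = 2.523 mg/dL
Patient A: CrCl = (140 − 63) × 59.1 / (72 × 2.523) = 4550.7 / 181.66 ≈ 25.1 mL/min
Patient B: CrCl = (140 − 78) × 73 / (72 × 1.91) = 4526.0 / 137.52 ≈ 32.9 mL/min
|25.1 − 32.9| = 7.8 mL/min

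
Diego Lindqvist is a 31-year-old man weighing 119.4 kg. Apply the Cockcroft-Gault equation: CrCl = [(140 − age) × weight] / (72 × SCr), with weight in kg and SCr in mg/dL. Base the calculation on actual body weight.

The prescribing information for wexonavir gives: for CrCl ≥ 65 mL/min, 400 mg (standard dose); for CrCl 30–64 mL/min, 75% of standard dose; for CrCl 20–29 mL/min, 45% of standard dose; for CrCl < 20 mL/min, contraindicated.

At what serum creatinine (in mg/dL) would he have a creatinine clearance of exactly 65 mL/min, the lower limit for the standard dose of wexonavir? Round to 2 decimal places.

2.78 mg/dL

Standard dose requires CrCl ≥ 65 mL/min.
Set (140 − 31) × 119.4 / (72 × SCr) = 65
SCr = (140 − 31) × 119.4 / (72 × 65) = 2.781 mg/dL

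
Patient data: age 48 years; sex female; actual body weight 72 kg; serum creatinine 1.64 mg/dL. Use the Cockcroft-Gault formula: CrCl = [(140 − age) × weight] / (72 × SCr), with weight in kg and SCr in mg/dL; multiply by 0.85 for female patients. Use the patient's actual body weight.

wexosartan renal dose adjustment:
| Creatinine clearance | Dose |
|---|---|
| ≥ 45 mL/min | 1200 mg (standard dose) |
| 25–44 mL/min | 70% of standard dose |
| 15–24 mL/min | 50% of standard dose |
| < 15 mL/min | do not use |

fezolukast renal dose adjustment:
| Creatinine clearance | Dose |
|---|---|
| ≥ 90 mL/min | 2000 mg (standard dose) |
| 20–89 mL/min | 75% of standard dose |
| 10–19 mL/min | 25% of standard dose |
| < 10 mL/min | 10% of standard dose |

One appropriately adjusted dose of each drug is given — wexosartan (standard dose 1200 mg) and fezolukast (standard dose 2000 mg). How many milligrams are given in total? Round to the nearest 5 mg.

2700 mg

CrCl = (140 − 48) × 72 / (72 × 1.64) × 0.85 = 6624.0 / 118.08 × 0.85 ≈ 47.7 mL/min
CrCl ≈ 48 mL/min.
wexosartan: ≥ 45 mL/min → 100% of 1200 mg = 1200 mg.
fezolukast: 20–89 mL/min → 75% of 2000 mg = 1500 mg.
Total = 1200 + 1500 = 2700 mg.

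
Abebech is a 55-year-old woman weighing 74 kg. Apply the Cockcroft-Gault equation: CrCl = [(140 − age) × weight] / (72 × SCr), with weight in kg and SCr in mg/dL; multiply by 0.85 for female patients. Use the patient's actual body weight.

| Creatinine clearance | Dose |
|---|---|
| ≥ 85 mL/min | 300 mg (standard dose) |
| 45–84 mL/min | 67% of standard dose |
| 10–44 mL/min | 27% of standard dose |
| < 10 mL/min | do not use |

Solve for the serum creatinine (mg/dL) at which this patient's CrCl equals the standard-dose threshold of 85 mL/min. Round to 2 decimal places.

0.87 mg/dL

Standard dose requires CrCl ≥ 85 mL/min.
Set (140 − 55) × 74 × 0.85 / (72 × SCr) = 85
SCr = (140 − 55) × 74 × 0.85 / (72 × 85) = 0.874 mg/dL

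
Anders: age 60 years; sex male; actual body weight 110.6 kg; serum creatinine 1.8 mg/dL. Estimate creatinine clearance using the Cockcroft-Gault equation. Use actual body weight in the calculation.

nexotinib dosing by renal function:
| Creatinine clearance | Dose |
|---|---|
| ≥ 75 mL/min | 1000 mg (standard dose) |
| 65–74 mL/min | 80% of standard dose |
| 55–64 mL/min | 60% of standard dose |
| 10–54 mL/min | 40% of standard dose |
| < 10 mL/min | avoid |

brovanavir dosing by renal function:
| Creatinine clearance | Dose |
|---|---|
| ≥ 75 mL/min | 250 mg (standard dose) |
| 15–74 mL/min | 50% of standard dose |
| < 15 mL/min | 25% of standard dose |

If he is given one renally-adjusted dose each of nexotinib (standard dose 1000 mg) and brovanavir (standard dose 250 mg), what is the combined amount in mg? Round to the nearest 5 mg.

CrCl = (140 − 60) × 110.6 / (72 × 1.8) = 8848.0 / 129.60 ≈ 68.3 mL/min
CrCl ≈ 68 mL/min.
nexotinib: 65–74 mL/min → 80% of 1000 mg = 800 mg.
brovanavir: 15–74 mL/min → 50% of 250 mg = 125 mg.
Total = 800 + 125 = 925 mg.

925 mg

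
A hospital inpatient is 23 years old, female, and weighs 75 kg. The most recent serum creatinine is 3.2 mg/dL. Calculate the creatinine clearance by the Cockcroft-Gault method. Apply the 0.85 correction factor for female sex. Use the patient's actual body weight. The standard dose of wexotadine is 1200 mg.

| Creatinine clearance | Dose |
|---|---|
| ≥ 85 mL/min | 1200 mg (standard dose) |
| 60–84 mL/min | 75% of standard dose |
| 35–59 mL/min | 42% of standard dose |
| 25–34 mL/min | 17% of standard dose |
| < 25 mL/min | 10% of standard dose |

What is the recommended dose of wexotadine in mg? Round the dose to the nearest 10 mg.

200 mg

CrCl = (140 − 23) × 75 / (72 × 3.2) × 0.85 = 8775.0 / 230.40 × 0.85 ≈ 32.4 mL/min
CrCl ≈ 32 mL/min → bracket 25–34 mL/min.
17% of 1200 mg = 204 mg → 200 mg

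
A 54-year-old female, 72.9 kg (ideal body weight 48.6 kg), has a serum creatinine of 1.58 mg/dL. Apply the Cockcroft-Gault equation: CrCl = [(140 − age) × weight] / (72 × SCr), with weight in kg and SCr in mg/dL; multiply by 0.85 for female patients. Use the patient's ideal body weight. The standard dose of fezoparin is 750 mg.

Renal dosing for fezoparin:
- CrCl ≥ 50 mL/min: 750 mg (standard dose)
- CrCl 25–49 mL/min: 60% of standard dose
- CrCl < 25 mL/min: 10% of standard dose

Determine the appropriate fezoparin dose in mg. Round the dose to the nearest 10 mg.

CrCl = (140 − 54) × 48.6 / (72 × 1.58) × 0.85 = 4179.6 / 113.76 × 0.85 ≈ 31.2 mL/min
CrCl ≈ 31 mL/min → bracket 25–49 mL/min.
60% of 750 mg = 450 mg

450 mg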